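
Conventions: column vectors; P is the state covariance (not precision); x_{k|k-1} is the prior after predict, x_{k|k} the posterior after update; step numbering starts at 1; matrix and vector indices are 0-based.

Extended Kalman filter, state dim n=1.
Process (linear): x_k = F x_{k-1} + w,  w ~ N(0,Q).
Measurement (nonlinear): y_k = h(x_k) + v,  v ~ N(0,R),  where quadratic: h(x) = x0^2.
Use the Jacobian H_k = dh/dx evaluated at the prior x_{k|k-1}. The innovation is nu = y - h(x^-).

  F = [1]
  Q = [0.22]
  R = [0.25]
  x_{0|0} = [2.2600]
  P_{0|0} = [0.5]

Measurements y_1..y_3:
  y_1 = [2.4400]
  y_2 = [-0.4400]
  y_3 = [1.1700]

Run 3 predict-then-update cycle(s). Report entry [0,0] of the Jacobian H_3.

step 1: x^-=[2.2600]  P^-=[0.7200]  H_jac=[4.5200]  S=[14.9599]  K=[0.2175]  nu=[-2.6676]  x^+=[1.6797]  P^+=[0.0120]
step 2: x^-=[1.6797]  P^-=[0.2320]  H_jac=[3.3594]  S=[2.8686]  K=[0.2717]  nu=[-3.2613]  x^+=[0.7935]  P^+=[0.0202]
step 3: x^-=[0.7935]  P^-=[0.2402]  H_jac=[1.5869]  S=[0.8550]  K=[0.4459]  nu=[0.5404]  x^+=[1.0344]  P^+=[0.0702]

H_jac[0,0] = 1.5869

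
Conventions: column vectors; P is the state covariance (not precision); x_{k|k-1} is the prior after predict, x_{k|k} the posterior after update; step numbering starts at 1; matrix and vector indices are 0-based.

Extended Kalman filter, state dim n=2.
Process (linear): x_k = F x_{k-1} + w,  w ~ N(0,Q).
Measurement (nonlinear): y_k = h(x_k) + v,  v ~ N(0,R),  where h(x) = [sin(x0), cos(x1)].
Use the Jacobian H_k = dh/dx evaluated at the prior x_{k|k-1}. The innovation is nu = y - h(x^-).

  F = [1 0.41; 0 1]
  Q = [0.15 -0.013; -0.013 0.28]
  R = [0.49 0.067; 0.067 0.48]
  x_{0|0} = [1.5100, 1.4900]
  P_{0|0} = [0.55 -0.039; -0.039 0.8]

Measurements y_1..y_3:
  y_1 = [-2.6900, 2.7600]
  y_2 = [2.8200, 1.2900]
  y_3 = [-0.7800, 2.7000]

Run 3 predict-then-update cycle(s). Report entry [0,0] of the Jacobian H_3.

step 1: x^-=[2.1209, 1.4900]  P^-=[0.8025 0.2760; 0.2760 1.0800]  H_jac=[-0.5228 0.0000; 0.0000 -0.9967]  S=[0.7093 0.2108; 0.2108 1.5530]  K=[-0.5615 -0.1009; 0.0027 -0.6935]  nu=[-3.5425, 2.6793]  x^+=[3.8394, -0.3778]  P^+=[0.5392 0.0863; 0.0863 0.3338]
step 2: x^-=[3.6845, -0.3778]  P^-=[0.8161 0.2102; 0.2102 0.6138]  H_jac=[-0.8562 0.0000; 0.0000 0.3689]  S=[1.0883 0.0006; 0.0006 0.5635]  K=[-0.6422 0.1383; -0.1656 0.4020]  nu=[3.3366, 0.3605]  x^+=[1.5917, -0.7855]  P^+=[0.3567 0.0633; 0.0633 0.4930]
step 3: x^-=[1.2697, -0.7855]  P^-=[0.6415 0.2524; 0.2524 0.7730]  H_jac=[0.2966 0.0000; 0.0000 0.7071]  S=[0.5464 0.1199; 0.1199 0.8665]  K=[0.3124 0.1628; -0.0015 0.6310]  nu=[-1.7350, 1.9929]  x^+=[1.0520, 0.4747]  P^+=[0.5530 0.1401; 0.1401 0.4282]

H_jac[0,0] = 0.2966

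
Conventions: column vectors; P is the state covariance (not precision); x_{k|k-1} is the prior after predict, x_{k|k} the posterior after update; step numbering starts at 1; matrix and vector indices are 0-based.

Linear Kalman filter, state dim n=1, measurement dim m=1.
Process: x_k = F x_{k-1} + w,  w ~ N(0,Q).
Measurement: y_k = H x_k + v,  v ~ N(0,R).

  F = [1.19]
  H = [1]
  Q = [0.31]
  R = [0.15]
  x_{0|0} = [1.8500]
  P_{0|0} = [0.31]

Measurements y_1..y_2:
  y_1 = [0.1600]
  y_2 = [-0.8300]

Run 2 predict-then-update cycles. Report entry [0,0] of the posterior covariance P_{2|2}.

P_post[0,0] = 0.1147

step 1: x^-=[2.2015]  P^-=[0.7490]  S=[0.8990]  K=[0.8331]  nu=[-2.0415]  x^+=[0.5006]  P^+=[0.1250]
step 2: x^-=[0.5958]  P^-=[0.4870]  S=[0.6370]  K=[0.7645]  nu=[-1.4258]  x^+=[-0.4943]  P^+=[0.1147]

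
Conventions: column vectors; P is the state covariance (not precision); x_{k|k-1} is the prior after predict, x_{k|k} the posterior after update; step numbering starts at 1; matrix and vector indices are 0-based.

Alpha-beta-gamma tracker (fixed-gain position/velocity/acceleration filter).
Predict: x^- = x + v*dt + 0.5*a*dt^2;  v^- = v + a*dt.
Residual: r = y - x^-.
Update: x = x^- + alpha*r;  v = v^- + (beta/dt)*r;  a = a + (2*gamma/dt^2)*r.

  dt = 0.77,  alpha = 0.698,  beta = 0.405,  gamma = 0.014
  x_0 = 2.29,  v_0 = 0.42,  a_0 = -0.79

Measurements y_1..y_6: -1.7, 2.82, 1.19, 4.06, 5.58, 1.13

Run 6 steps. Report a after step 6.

a_post = -0.6605

step 1: x_pred=2.3792  r=-4.0792  x^+=-0.4681  v^+=-2.3339  a^+=-0.9826
step 2: x_pred=-2.5565  r=5.3765  x^+=1.1963  v^+=-0.2626  a^+=-0.7287
step 3: x_pred=0.7781  r=0.4119  x^+=1.0656  v^+=-0.6071  a^+=-0.7093
step 4: x_pred=0.3879  r=3.6721  x^+=2.9510  v^+=0.7782  a^+=-0.5359
step 5: x_pred=3.3914  r=2.1886  x^+=4.9190  v^+=1.5168  a^+=-0.4325
step 6: x_pred=5.9587  r=-4.8287  x^+=2.5883  v^+=-1.3561  a^+=-0.6605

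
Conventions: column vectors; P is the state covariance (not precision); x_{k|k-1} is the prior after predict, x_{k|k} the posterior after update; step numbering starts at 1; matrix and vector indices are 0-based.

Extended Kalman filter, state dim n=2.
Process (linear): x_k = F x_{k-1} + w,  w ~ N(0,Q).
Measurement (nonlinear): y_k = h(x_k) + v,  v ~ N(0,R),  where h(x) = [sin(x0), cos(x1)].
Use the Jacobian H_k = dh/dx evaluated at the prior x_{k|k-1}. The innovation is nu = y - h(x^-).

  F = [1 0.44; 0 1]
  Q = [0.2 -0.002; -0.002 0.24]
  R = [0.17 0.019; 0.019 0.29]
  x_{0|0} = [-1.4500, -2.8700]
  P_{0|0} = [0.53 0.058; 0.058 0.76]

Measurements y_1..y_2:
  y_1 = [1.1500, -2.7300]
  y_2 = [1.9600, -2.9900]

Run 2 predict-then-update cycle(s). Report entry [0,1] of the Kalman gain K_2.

step 1: x^-=[-2.7128, -2.8700]  P^-=[0.9282 0.3904; 0.3904 1.0000]  H_jac=[-0.9095 0.0000; 0.0000 0.2683]  S=[0.9377 -0.0762; -0.0762 0.3620]  K=[-0.8920 0.1014; -0.3239 0.6729]  nu=[1.5658, -1.7667]  x^+=[-4.2886, -4.5660]  P^+=[0.1646 0.0465; 0.0465 0.7045]
step 2: x^-=[-6.2976, -4.5660]  P^-=[0.5419 0.3545; 0.3545 0.9445]  H_jac=[0.9999 0.0000; 0.0000 -0.9893]  S=[0.7118 -0.3316; -0.3316 1.2144]  K=[0.7181 -0.0927; 0.1598 -0.7258]  nu=[1.9745, -2.8441]  x^+=[-4.6163, -2.1863]  P^+=[0.1203 0.0134; 0.0134 0.2097]

K[0,1] = -0.0927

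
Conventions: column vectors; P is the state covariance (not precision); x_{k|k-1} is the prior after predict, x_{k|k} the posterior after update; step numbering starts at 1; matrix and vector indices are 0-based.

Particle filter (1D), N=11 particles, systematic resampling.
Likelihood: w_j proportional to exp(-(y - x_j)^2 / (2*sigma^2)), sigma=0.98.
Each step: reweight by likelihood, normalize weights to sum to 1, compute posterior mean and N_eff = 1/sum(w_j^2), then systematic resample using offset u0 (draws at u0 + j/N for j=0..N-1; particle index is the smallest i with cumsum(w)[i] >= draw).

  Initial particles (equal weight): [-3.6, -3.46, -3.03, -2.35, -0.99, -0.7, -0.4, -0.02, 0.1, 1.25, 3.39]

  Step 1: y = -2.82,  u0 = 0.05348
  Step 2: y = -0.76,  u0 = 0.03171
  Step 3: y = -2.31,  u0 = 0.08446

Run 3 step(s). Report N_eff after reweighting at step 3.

N_eff = 8.3302

step 1: w=[0.1941, 0.2153, 0.2604, 0.2375, 0.0466, 0.0257, 0.0126, 0.0045, 0.0031, 0.0000, 0.0000]  mean=-2.8600  Neff=4.7325  idx=[0, 0, 1, 1, 2, 2, 2, 3, 3, 3, 5]
step 2: w=[0.0072, 0.0072, 0.0108, 0.0108, 0.0328, 0.0328, 0.0328, 0.1288, 0.1288, 0.1288, 0.4792]  mean=-1.6682  Neff=3.5338  idx=[3, 6, 7, 8, 9, 9, 10, 10, 10, 10, 10]
step 3: w=[0.0766, 0.1164, 0.1523, 0.1523, 0.1523, 0.1523, 0.0395, 0.0395, 0.0395, 0.0395, 0.0395]  mean=-2.1879  Neff=8.3302  idx=[1, 1, 2, 3, 3, 4, 4, 5, 6, 8, 10]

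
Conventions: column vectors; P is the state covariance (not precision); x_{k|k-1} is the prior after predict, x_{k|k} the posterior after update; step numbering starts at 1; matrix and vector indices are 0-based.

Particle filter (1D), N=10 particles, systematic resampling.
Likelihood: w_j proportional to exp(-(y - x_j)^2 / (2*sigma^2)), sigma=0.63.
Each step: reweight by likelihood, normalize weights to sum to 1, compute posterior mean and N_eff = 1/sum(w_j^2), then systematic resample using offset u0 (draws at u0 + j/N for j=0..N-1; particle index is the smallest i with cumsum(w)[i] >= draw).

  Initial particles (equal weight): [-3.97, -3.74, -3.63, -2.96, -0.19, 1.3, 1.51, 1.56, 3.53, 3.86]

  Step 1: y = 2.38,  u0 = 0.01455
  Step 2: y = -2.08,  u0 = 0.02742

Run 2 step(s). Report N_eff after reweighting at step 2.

N_eff = 3.6593

step 1: w=[0.0000, 0.0000, 0.0000, 0.0000, 0.0002, 0.1774, 0.2972, 0.3306, 0.1458, 0.0488]  mean=1.8981  Neff=3.9568  idx=[5, 5, 6, 6, 6, 7, 7, 7, 8, 8]
step 2: w=[0.3603, 0.3603, 0.0570, 0.0570, 0.0570, 0.0361, 0.0361, 0.0361, 0.0000, 0.0000]  mean=1.3641  Neff=3.6593  idx=[0, 0, 0, 0, 1, 1, 1, 2, 3, 5]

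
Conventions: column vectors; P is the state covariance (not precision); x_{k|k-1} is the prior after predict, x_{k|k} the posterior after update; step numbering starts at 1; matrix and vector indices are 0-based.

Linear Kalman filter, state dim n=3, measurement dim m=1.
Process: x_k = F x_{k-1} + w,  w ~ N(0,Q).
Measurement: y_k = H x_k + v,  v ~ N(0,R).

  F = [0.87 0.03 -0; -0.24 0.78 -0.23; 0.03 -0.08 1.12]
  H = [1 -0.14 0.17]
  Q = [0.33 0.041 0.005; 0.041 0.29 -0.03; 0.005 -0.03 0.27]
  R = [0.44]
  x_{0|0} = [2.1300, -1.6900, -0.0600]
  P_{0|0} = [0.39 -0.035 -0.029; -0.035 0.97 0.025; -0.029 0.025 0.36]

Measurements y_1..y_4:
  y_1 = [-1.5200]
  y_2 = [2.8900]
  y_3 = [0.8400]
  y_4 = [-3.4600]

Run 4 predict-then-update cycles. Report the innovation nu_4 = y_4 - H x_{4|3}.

step 1: x^-=[1.8024, -1.8156, 0.1319]  P^-=[0.6242 -0.0356 -0.0122; -0.0356 0.9226 -0.1573; -0.0122 -0.1573 0.7219]  S=[1.1165]  K=[0.5617; -0.1715; 0.1187]  nu=[-3.5990]  x^+=[-0.2192, -1.1983, -0.2955]  P^+=[0.2720 0.0720 -0.0866; 0.0720 0.8897 -0.1345; -0.0866 -0.1345 0.7061]
step 2: x^-=[-0.2267, -0.8141, -0.2416]  P^-=[0.5404 0.0716 -0.0839; 0.0716 0.8961 -0.3624; -0.0839 -0.3624 1.1797]  S=[1.0007]  K=[0.5157; -0.1154; 0.1672]  nu=[3.0438]  x^+=[1.3431, -1.1653, 0.2674]  P^+=[0.2742 0.1312 -0.1702; 0.1312 0.8828 -0.3431; -0.1702 -0.3431 1.1517]
step 3: x^-=[1.1336, -1.2928, 0.4330]  P^-=[0.5452 0.1289 -0.1764; 0.1289 0.9590 -0.6373; -0.1764 -0.6373 1.7700]  S=[0.9894]  K=[0.5025; -0.1149; 0.2160]  nu=[-0.5482]  x^+=[0.8581, -1.2298, 0.3146]  P^+=[0.2954 0.1860 -0.2838; 0.1860 0.9459 -0.6127; -0.2838 -0.6127 1.7238]
step 4: x^-=[0.7097, -1.2375, 0.4765]  P^-=[0.5641 0.1874 -0.2994; 0.1874 1.0926 -0.9956; -0.2994 -0.9956 2.5285]  S=[0.9917]  K=[0.4911; -0.1360; 0.2720]  nu=[-4.4239]  x^+=[-1.4627, -0.6360, -0.7269]  P^+=[0.3250 0.2536 -0.4319; 0.2536 1.0742 -0.9589; -0.4319 -0.9589 2.4551]

innov = [-4.4239]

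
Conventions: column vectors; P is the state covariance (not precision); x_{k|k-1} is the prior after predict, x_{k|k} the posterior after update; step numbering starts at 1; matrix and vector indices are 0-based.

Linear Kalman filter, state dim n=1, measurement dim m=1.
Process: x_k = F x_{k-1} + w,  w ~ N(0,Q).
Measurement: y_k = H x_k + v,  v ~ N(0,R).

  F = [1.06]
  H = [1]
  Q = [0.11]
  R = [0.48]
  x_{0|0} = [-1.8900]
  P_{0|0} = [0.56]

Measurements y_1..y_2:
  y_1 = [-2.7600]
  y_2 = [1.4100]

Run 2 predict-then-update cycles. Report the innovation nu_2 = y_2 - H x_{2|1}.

innov = [4.0199]

step 1: x^-=[-2.0034]  P^-=[0.7392]  S=[1.2192]  K=[0.6063]  nu=[-0.7566]  x^+=[-2.4621]  P^+=[0.2910]
step 2: x^-=[-2.6099]  P^-=[0.4370]  S=[0.9170]  K=[0.4766]  nu=[4.0199]  x^+=[-0.6942]  P^+=[0.2287]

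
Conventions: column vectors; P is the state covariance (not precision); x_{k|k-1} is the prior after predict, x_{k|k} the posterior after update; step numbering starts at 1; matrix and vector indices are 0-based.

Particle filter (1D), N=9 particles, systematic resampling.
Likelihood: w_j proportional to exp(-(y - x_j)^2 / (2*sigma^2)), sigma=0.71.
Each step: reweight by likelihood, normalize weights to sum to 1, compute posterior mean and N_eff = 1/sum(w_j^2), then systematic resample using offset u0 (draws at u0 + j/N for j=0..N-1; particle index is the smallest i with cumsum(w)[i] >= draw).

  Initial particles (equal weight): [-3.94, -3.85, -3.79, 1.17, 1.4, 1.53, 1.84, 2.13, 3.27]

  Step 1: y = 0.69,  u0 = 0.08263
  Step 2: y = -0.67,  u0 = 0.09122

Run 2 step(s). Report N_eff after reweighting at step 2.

step 1: w=[0.0000, 0.0000, 0.0000, 0.3463, 0.2640, 0.2162, 0.1172, 0.0557, 0.0006]  mean=1.4418  Neff=3.9491  idx=[3, 3, 3, 4, 4, 5, 5, 6, 7]
step 2: w=[0.2294, 0.2294, 0.2294, 0.0940, 0.0940, 0.0542, 0.0542, 0.0127, 0.0028]  mean=1.2635  Neff=5.5084  idx=[0, 0, 1, 1, 2, 2, 3, 4, 6]

N_eff = 5.5084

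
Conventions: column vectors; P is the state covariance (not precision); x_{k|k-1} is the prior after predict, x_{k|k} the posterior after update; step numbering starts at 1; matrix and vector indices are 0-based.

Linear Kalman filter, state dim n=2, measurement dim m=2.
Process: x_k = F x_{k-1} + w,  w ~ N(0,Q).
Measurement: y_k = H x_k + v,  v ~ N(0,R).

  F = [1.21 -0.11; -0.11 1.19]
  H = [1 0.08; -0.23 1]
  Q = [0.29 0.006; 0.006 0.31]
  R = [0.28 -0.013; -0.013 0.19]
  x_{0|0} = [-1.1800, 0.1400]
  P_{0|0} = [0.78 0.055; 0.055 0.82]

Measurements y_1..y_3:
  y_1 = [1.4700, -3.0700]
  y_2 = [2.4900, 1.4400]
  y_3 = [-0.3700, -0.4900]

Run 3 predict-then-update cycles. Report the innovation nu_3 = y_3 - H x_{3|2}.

step 1: x^-=[-1.4432, 0.2964]  P^-=[1.4273 -0.1253; -0.1253 1.4662]  S=[1.6966 -0.3470; -0.3470 1.7894]  K=[0.8159 -0.0953; 0.1730 0.8691]  nu=[2.8895, -3.6983]  x^+=[1.2666, -2.4178]  P^+=[0.2278 0.0237; 0.0237 0.1683]
step 2: x^-=[1.7985, -3.0165]  P^-=[0.6192 -0.0120; -0.0120 0.5449]  S=[0.9008 -0.1236; -0.1236 0.7732]  K=[0.6737 -0.0920; 0.1352 0.7299]  nu=[0.9328, 4.8701]  x^+=[1.9789, 0.6646]  P^+=[0.1885 0.0171; 0.0171 0.1409]
step 3: x^-=[2.3214, 0.5732]  P^-=[0.5631 -0.0127; -0.0127 0.5073]  S=[0.8443 -0.1144; -0.1144 0.7329]  K=[0.6533 -0.0921; 0.1301 0.7164]  nu=[-2.7373, -0.5293]  x^+=[0.5820, -0.1621]  P^+=[0.1828 0.0161; 0.0161 0.1381]

innov = [-2.7373, -0.5293]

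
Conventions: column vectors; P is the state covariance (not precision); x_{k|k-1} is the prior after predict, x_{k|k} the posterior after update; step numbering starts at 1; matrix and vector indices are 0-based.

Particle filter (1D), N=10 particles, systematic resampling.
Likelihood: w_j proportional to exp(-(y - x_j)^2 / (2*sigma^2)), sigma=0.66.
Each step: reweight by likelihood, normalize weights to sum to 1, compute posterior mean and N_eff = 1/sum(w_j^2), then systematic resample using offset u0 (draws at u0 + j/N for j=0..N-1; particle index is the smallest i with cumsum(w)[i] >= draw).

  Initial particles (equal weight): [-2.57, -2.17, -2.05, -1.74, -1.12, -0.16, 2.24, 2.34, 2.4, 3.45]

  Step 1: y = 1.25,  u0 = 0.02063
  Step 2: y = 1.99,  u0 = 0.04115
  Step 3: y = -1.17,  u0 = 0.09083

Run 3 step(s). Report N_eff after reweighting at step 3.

N_eff = 8.2817

step 1: w=[0.0000, 0.0000, 0.0000, 0.0000, 0.0017, 0.1125, 0.3579, 0.2819, 0.2416, 0.0043]  mean=2.0359  Neff=3.5891  idx=[5, 6, 6, 6, 6, 7, 7, 7, 8, 8]
step 2: w=[0.0006, 0.1166, 0.1166, 0.1166, 0.1166, 0.1088, 0.1088, 0.1088, 0.1033, 0.1033]  mean=2.3042  Neff=8.9902  idx=[1, 2, 3, 3, 4, 5, 6, 7, 8, 9]
step 3: w=[0.1447, 0.1447, 0.1447, 0.1447, 0.1447, 0.0654, 0.0654, 0.0654, 0.0402, 0.0402]  mean=2.2725  Neff=8.2817  idx=[0, 1, 2, 2, 3, 4, 4, 6, 7, 9]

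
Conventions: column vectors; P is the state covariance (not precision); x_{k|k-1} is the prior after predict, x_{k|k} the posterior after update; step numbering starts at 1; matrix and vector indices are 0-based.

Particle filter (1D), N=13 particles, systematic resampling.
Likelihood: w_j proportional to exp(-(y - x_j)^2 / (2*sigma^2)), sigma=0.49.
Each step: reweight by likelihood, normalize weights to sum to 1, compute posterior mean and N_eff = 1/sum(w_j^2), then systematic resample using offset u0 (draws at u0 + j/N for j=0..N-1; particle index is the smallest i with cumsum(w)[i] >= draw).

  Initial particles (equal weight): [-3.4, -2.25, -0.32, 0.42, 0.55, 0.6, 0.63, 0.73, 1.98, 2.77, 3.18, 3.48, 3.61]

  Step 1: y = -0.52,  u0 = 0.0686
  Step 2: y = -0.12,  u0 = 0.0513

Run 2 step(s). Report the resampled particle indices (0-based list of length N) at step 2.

resampled_idx = [0, 1, 2, 2, 3, 4, 5, 6, 6, 7, 8, 9, 11]

step 1: w=[0.0000, 0.0015, 0.6822, 0.1178, 0.0683, 0.0544, 0.0472, 0.0286, 0.0000, 0.0000, 0.0000, 0.0000, 0.0000]  mean=-0.0513  Neff=2.0410  idx=[2, 2, 2, 2, 2, 2, 2, 2, 3, 3, 4, 5, 7]
step 2: w=[0.0978, 0.0978, 0.0978, 0.0978, 0.0978, 0.0978, 0.0978, 0.0978, 0.0579, 0.0579, 0.0418, 0.0361, 0.0236]  mean=-0.1399  Neff=11.5095  idx=[0, 1, 2, 2, 3, 4, 5, 6, 6, 7, 8, 9, 11]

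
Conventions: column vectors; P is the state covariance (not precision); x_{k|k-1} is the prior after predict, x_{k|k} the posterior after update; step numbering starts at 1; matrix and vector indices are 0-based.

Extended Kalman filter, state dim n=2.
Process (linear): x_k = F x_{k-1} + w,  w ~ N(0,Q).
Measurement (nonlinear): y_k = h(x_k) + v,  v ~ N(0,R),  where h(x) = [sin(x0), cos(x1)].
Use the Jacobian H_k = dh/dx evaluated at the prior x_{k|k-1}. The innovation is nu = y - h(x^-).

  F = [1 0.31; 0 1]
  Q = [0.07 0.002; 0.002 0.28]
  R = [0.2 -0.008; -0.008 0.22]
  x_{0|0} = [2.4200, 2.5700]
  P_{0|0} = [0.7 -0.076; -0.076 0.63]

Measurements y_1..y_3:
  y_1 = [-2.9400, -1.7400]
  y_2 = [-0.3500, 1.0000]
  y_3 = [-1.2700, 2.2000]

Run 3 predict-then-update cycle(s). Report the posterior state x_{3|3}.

step 1: x^-=[3.2167, 2.5700]  P^-=[0.7834 0.1213; 0.1213 0.9100]  H_jac=[-0.9972 0.0000; 0.0000 -0.5410]  S=[0.9790 0.0574; 0.0574 0.4863]  K=[-0.7956 -0.0410; -0.0646 -1.0047]  nu=[-2.8650, -0.8990]  x^+=[5.5328, 3.6583]  P^+=[0.1592 0.0049; 0.0049 0.4076]
step 2: x^-=[6.6668, 3.6583]  P^-=[0.2714 0.1333; 0.1333 0.6876]  H_jac=[0.9273 0.0000; 0.0000 0.4940]  S=[0.4334 0.0530; 0.0530 0.3878]  K=[0.5695 0.0919; 0.1809 0.8512]  nu=[-0.7243, 1.8695]  x^+=[6.4260, 5.1184]  P^+=[0.1220 0.0317; 0.0317 0.3761]
step 3: x^-=[8.0127, 5.1184]  P^-=[0.2478 0.1503; 0.1503 0.6561]  H_jac=[-0.1581 0.0000; 0.0000 0.9187]  S=[0.2062 -0.0298; -0.0298 0.7738]  K=[-0.1651 0.1721; -0.0026 0.7789]  nu=[-2.2574, 1.8051]  x^+=[8.6961, 6.5302]  P^+=[0.2176 0.0426; 0.0426 0.1865]

x_post = [8.6961, 6.5302]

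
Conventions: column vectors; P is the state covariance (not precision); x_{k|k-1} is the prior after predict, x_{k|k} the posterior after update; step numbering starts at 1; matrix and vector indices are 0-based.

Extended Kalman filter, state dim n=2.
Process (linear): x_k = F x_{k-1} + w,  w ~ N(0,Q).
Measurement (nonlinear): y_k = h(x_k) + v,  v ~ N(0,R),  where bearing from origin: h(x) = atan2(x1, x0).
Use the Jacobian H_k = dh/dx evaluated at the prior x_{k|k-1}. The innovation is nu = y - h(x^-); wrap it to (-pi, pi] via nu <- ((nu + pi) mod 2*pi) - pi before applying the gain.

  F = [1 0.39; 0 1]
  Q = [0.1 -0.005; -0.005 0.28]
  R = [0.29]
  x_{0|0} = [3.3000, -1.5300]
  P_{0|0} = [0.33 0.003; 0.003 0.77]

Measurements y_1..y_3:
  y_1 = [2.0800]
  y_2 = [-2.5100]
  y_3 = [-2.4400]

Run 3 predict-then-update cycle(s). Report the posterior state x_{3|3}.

step 1: x^-=[2.7033, -1.5300]  P^-=[0.5495 0.2983; 0.2983 1.0500]  H_jac=[0.1586 0.2802]  S=[0.4127]  K=[0.4136; 0.8273]  nu=[2.5950]  x^+=[3.7766, 0.6170]  P^+=[0.4789 0.1571; 0.1571 0.7675]
step 2: x^-=[4.0172, 0.6170]  P^-=[0.8181 0.4514; 0.4514 1.0475]  H_jac=[-0.0374 0.2432]  S=[0.3449]  K=[0.2297; 0.6897]  nu=[-2.6624]  x^+=[3.4057, -1.2193]  P^+=[0.7999 0.3967; 0.3967 0.8834]
step 3: x^-=[2.9301, -1.2193]  P^-=[1.3437 0.7363; 0.7363 1.1634]  H_jac=[0.1211 0.2909]  S=[0.4600]  K=[0.8192; 0.9295]  nu=[-2.0457]  x^+=[1.2542, -3.1208]  P^+=[1.0350 0.3860; 0.3860 0.7660]

x_post = [1.2542, -3.1208]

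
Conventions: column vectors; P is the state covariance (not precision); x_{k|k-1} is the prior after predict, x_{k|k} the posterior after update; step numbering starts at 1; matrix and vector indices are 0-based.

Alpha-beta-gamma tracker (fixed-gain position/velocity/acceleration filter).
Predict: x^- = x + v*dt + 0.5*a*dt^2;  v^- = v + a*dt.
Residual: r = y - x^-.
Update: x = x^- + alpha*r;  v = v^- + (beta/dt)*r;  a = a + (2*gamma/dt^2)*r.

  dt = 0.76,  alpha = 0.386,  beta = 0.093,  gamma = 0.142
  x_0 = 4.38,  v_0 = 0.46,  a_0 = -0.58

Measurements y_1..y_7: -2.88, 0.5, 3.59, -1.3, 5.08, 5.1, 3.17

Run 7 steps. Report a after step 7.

step 1: x_pred=4.5621  r=-7.4421  x^+=1.6894  v^+=-0.8915  a^+=-4.2392
step 2: x_pred=-0.2124  r=0.7124  x^+=0.0626  v^+=-4.0261  a^+=-3.8889
step 3: x_pred=-4.1204  r=7.7104  x^+=-1.1442  v^+=-6.0382  a^+=-0.0978
step 4: x_pred=-5.7614  r=4.4614  x^+=-4.0393  v^+=-5.5666  a^+=2.0958
step 5: x_pred=-7.6647  r=12.7447  x^+=-2.7452  v^+=-2.4143  a^+=8.3622
step 6: x_pred=-2.1651  r=7.2651  x^+=0.6393  v^+=4.8301  a^+=11.9344
step 7: x_pred=7.7567  r=-4.5867  x^+=5.9863  v^+=13.3389  a^+=9.6791

a_post = 9.6791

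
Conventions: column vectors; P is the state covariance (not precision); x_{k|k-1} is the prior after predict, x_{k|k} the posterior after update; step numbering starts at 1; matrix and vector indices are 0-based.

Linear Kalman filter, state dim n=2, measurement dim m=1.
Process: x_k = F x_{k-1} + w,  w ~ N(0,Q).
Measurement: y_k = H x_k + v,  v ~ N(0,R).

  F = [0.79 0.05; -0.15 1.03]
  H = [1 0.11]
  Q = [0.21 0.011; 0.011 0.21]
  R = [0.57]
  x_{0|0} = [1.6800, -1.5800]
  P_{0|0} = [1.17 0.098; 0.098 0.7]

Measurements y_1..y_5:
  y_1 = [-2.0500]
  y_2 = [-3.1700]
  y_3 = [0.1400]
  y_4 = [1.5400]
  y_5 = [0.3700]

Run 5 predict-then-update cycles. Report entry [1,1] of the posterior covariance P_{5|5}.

P_post[1,1] = 2.0897

step 1: x^-=[1.2482, -1.8794]  P^-=[0.9497 -0.0126; -0.0126 0.9487]  S=[1.5284]  K=[0.6205; 0.0600]  nu=[-3.0915]  x^+=[-0.6699, -2.0650]  P^+=[0.3613 -0.0695; -0.0695 0.9432]
step 2: x^-=[-0.6325, -2.0265]  P^-=[0.4324 -0.0393; -0.0393 1.2402]  S=[1.0087]  K=[0.4243; 0.0963]  nu=[-2.3146]  x^+=[-1.6147, -2.2494]  P^+=[0.2507 -0.0805; -0.0805 1.2309]
step 3: x^-=[-1.3880, -2.0746]  P^-=[0.3632 -0.0202; -0.0202 1.5463]  S=[0.9475]  K=[0.3810; 0.1582]  nu=[1.7563]  x^+=[-0.7189, -1.7968]  P^+=[0.2257 -0.0773; -0.0773 1.5226]
step 4: x^-=[-0.6578, -1.7429]  P^-=[0.3485 0.0003; 0.0003 1.8543]  S=[0.9410]  K=[0.3704; 0.2171]  nu=[2.3895]  x^+=[0.2273, -1.2241]  P^+=[0.2194 -0.0753; -0.0753 1.8100]
step 5: x^-=[0.1184, -1.2949]  P^-=[0.3455 0.0175; 0.0175 2.1584]  S=[0.9455]  K=[0.3675; 0.2696]  nu=[0.3941]  x^+=[0.2632, -1.1887]  P^+=[0.2178 -0.0762; -0.0762 2.0897]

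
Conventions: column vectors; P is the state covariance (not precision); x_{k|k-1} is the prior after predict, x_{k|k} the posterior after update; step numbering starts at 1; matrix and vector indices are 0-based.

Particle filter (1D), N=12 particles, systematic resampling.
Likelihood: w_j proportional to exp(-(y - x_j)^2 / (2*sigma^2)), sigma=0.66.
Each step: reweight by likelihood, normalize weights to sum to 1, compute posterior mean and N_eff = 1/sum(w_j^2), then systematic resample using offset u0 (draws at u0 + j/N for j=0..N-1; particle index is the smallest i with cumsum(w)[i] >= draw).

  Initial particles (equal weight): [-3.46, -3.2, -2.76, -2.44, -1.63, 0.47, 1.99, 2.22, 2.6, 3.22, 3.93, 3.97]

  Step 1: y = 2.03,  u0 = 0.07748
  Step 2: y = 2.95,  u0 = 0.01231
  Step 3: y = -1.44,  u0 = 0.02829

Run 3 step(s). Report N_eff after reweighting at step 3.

step 1: w=[0.0000, 0.0000, 0.0000, 0.0000, 0.0000, 0.0209, 0.3403, 0.3271, 0.2348, 0.0671, 0.0054, 0.0045]  mean=2.2787  Neff=3.5354  idx=[6, 6, 6, 6, 7, 7, 7, 7, 8, 8, 8, 10]
step 2: w=[0.0534, 0.0534, 0.0534, 0.0534, 0.0835, 0.0835, 0.0835, 0.0835, 0.1337, 0.1337, 0.1337, 0.0511]  mean=2.4107  Neff=10.4642  idx=[0, 1, 3, 4, 5, 6, 7, 8, 8, 9, 10, 10]
step 3: w=[0.2746, 0.2746, 0.2746, 0.0422, 0.0422, 0.0422, 0.0422, 0.0015, 0.0015, 0.0015, 0.0015, 0.0015]  mean=2.0333  Neff=4.2863  idx=[0, 0, 0, 1, 1, 1, 1, 2, 2, 2, 3, 5]

N_eff = 4.2863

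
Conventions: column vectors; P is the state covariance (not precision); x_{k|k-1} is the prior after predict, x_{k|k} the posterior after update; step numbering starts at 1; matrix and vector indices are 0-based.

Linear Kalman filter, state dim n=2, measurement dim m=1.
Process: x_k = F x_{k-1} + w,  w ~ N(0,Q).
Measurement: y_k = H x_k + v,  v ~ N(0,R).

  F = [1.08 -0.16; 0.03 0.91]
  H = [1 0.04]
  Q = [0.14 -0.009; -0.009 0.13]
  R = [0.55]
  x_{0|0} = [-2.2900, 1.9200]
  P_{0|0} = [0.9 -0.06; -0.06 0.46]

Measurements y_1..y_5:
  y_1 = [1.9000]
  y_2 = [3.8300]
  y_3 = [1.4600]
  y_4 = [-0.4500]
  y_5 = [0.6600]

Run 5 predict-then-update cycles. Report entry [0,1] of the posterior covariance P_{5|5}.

step 1: x^-=[-2.7804, 1.6785]  P^-=[1.2223 -0.1055; -0.1055 0.5085]  S=[1.7646]  K=[0.6903; -0.0483]  nu=[4.6133]  x^+=[0.4039, 1.4559]  P^+=[0.3815 -0.0467; -0.0467 0.5044]
step 2: x^-=[0.2033, 1.3370]  P^-=[0.6140 -0.1158; -0.1158 0.5454]  S=[1.1557]  K=[0.5273; -0.0813]  nu=[3.5732]  x^+=[2.0876, 1.0465]  P^+=[0.2927 -0.0662; -0.0662 0.5378]
step 3: x^-=[2.0871, 1.0149]  P^-=[0.5180 -0.1426; -0.1426 0.5720]  S=[1.0575]  K=[0.4845; -0.1132]  nu=[-0.6677]  x^+=[1.7636, 1.0905]  P^+=[0.2698 -0.0846; -0.0846 0.5585]
step 4: x^-=[1.7303, 1.0453]  P^-=[0.4983 -0.1643; -0.1643 0.5881]  S=[1.0361]  K=[0.4746; -0.1359]  nu=[-2.2221]  x^+=[0.6757, 1.3472]  P^+=[0.2649 -0.0975; -0.0975 0.5690]
step 5: x^-=[0.5142, 1.2462]  P^-=[0.4973 -0.1786; -0.1786 0.5961]  S=[1.0339]  K=[0.4740; -0.1497]  nu=[0.0959]  x^+=[0.5597, 1.2319]  P^+=[0.2649 -0.1052; -0.1052 0.5729]

P_post[0,1] = -0.1052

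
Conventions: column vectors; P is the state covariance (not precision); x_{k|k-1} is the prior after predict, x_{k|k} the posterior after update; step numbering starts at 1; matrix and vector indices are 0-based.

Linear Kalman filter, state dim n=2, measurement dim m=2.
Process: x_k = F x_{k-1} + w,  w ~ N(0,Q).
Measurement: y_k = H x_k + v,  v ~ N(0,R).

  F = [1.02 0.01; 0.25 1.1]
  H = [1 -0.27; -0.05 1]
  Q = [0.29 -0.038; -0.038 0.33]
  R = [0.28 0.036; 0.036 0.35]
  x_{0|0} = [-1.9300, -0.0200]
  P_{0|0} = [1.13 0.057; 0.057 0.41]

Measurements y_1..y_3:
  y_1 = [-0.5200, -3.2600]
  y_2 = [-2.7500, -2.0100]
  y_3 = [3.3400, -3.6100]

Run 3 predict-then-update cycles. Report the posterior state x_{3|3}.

x_post = [0.4383, -3.8098]

step 1: x^-=[-1.9688, -0.5045]  P^-=[1.4669 0.3188; 0.3188 0.9281]  S=[1.6424 0.0351; 0.0351 1.2499]  K=[0.8370 0.1728; 0.0259 0.7291]  nu=[1.3126, -2.8539]  x^+=[-1.3634, -2.5512]  P^+=[0.2687 0.1041; 0.1041 0.2613]
step 2: x^-=[-1.4161, -3.1471]  P^-=[0.5717 0.1504; 0.1504 0.7202]  S=[0.8230 -0.0346; -0.0346 1.0566]  K=[0.6511 0.1366; -0.0252 0.6737]  nu=[-2.1836, 1.0663]  x^+=[-2.6921, -2.3737]  P^+=[0.2093 0.0817; 0.0817 0.2390]
step 3: x^-=[-2.7697, -3.2841]  P^-=[0.5094 0.1099; 0.1099 0.6772]  S=[0.7795 -0.0609; -0.0609 1.0175]  K=[0.6249 0.1204; -0.0422 0.6576]  nu=[5.2230, -0.4643]  x^+=[0.4383, -3.8098]  P^+=[0.1995 0.0746; 0.0746 0.2324]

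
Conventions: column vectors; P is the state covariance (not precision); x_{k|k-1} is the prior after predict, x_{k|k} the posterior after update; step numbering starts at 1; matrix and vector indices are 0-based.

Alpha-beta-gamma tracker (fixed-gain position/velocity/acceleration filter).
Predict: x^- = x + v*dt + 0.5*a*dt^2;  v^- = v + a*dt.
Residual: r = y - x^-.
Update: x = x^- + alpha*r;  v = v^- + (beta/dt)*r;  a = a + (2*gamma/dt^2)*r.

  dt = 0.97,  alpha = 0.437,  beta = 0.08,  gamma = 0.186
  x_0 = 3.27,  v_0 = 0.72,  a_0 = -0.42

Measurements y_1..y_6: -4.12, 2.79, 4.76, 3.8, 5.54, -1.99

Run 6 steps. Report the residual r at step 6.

resid = -10.0521

step 1: x_pred=3.7708  r=-7.8908  x^+=0.3225  v^+=-0.3382  a^+=-3.5398
step 2: x_pred=-1.6708  r=4.4608  x^+=0.2786  v^+=-3.4039  a^+=-1.7761
step 3: x_pred=-3.8587  r=8.6187  x^+=-0.0923  v^+=-4.4159  a^+=1.6314
step 4: x_pred=-3.6082  r=7.4082  x^+=-0.3708  v^+=-2.2224  a^+=4.5604
step 5: x_pred=-0.3811  r=5.9211  x^+=2.2064  v^+=2.6896  a^+=6.9014
step 6: x_pred=8.0621  r=-10.0521  x^+=3.6693  v^+=8.5549  a^+=2.9272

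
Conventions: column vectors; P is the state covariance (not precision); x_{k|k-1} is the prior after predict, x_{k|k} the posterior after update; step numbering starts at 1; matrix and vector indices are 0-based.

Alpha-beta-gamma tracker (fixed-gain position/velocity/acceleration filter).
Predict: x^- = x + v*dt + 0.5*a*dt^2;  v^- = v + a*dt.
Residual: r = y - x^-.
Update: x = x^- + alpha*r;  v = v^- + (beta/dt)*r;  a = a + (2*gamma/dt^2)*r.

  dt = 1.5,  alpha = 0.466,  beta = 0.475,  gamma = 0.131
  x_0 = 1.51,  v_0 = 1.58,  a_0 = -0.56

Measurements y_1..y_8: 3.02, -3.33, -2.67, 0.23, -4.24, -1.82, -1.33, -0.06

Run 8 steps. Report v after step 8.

v_post = 3.0838

step 1: x_pred=3.2500  r=-0.2300  x^+=3.1428  v^+=0.6672  a^+=-0.5868
step 2: x_pred=3.4834  r=-6.8134  x^+=0.3084  v^+=-2.3706  a^+=-1.3802
step 3: x_pred=-4.8002  r=2.1302  x^+=-3.8075  v^+=-3.7663  a^+=-1.1321
step 4: x_pred=-10.7306  r=10.9606  x^+=-5.6230  v^+=-1.9936  a^+=0.1442
step 5: x_pred=-8.4512  r=4.2112  x^+=-6.4888  v^+=-0.4438  a^+=0.6345
step 6: x_pred=-6.4406  r=4.6206  x^+=-4.2874  v^+=1.9712  a^+=1.1726
step 7: x_pred=-0.0114  r=-1.3186  x^+=-0.6259  v^+=3.3125  a^+=1.0190
step 8: x_pred=5.4894  r=-5.5494  x^+=2.9034  v^+=3.0838  a^+=0.3729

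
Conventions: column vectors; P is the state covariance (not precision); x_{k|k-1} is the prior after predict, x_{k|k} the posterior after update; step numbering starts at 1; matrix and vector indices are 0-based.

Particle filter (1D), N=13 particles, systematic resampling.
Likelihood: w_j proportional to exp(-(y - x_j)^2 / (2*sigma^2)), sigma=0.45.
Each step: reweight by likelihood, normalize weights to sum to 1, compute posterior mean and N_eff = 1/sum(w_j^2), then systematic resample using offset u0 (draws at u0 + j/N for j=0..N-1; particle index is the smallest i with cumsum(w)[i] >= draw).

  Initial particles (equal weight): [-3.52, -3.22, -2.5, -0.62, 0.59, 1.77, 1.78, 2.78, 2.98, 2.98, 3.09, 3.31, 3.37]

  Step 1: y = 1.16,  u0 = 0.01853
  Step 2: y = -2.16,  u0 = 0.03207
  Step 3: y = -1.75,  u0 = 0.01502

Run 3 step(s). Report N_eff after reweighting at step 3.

step 1: w=[0.0000, 0.0000, 0.0000, 0.0003, 0.3624, 0.3226, 0.3129, 0.0012, 0.0002, 0.0002, 0.0001, 0.0000, 0.0000]  mean=1.3466  Neff=3.0002  idx=[4, 4, 4, 4, 4, 5, 5, 5, 5, 6, 6, 6, 6]
step 2: w=[0.2000, 0.2000, 0.2000, 0.2000, 0.2000, 0.0000, 0.0000, 0.0000, 0.0000, 0.0000, 0.0000, 0.0000, 0.0000]  mean=0.5900  Neff=5.0000  idx=[0, 0, 0, 1, 1, 2, 2, 2, 3, 3, 4, 4, 4]
step 3: w=[0.0769, 0.0769, 0.0769, 0.0769, 0.0769, 0.0769, 0.0769, 0.0769, 0.0769, 0.0769, 0.0769, 0.0769, 0.0769]  mean=0.5900  Neff=13.0000  idx=[0, 1, 2, 3, 4, 5, 6, 7, 8, 9, 10, 11, 12]

N_eff = 13.0000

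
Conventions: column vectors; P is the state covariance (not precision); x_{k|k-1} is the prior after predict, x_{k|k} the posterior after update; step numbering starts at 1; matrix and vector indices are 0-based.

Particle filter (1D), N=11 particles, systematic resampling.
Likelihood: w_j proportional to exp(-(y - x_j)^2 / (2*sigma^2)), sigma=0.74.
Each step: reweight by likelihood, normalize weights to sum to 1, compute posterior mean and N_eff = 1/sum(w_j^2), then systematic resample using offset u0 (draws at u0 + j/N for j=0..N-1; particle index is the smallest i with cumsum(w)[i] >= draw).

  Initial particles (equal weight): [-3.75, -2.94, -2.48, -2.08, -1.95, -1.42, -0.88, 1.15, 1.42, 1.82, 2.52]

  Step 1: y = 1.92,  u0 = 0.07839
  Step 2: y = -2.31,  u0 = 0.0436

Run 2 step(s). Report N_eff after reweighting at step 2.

step 1: w=[0.0000, 0.0000, 0.0000, 0.0000, 0.0000, 0.0000, 0.0003, 0.1884, 0.2576, 0.3207, 0.2330]  mean=1.7531  Neff=3.8607  idx=[7, 7, 8, 8, 8, 9, 9, 9, 10, 10, 10]
step 2: w=[0.3939, 0.3939, 0.0669, 0.0669, 0.0669, 0.0038, 0.0038, 0.0038, 0.0000, 0.0000, 0.0000]  mean=1.2119  Neff=3.0883  idx=[0, 0, 0, 0, 1, 1, 1, 1, 1, 3, 4]

N_eff = 3.0883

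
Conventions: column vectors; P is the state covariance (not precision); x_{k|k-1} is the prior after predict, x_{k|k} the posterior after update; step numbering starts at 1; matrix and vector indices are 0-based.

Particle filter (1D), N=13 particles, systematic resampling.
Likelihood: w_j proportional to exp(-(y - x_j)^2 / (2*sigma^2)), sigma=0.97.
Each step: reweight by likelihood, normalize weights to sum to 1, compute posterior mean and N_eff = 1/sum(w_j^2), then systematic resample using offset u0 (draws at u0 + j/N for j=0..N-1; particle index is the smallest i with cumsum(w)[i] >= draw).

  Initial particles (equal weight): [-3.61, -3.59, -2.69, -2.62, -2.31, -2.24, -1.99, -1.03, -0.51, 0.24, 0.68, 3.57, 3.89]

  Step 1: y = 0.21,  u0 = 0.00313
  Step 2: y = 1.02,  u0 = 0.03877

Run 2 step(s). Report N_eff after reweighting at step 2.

N_eff = 9.1992

step 1: w=[0.0001, 0.0001, 0.0035, 0.0043, 0.0105, 0.0126, 0.0233, 0.1350, 0.2321, 0.3055, 0.2718, 0.0008, 0.0002]  mean=-0.1163  Neff=4.1633  idx=[2, 7, 7, 8, 8, 8, 9, 9, 9, 9, 10, 10, 10]
step 2: w=[0.0001, 0.0158, 0.0158, 0.0424, 0.0424, 0.0424, 0.1065, 0.1065, 0.1065, 0.1065, 0.1384, 0.1384, 0.1384]  mean=0.2869  Neff=9.1992  idx=[3, 4, 6, 7, 7, 8, 9, 9, 10, 11, 11, 12, 12]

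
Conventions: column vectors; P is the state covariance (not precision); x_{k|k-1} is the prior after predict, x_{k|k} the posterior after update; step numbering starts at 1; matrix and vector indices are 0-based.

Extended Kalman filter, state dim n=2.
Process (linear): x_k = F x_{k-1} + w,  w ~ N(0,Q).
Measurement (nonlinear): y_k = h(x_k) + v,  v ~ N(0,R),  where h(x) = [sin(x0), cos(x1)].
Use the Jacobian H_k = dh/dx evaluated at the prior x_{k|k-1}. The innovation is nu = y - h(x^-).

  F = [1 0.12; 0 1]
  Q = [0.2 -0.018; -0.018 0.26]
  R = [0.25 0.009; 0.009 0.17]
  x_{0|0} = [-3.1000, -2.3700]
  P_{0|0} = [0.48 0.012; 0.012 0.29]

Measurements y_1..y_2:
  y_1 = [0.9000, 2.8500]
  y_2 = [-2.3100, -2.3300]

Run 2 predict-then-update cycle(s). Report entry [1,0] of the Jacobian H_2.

H_jac[1,0] = 0.0000

step 1: x^-=[-3.3844, -2.3700]  P^-=[0.6871 0.0288; 0.0288 0.5500]  H_jac=[-0.9707 0.0000; 0.0000 0.6973]  S=[0.8973 -0.0105; -0.0105 0.4374]  K=[-0.7429 0.0281; -0.0209 0.8763]  nu=[0.6596, 3.5668]  x^+=[-3.7742, 0.7417]  P^+=[0.1911 -0.0027; -0.0027 0.2134]
step 2: x^-=[-3.6852, 0.7417]  P^-=[0.3935 0.0049; 0.0049 0.4734]  H_jac=[-0.8559 0.0000; 0.0000 -0.6755]  S=[0.5382 0.0118; 0.0118 0.3860]  K=[-0.6259 0.0106; 0.0105 -0.8287]  nu=[-2.8272, -3.0673]  x^+=[-1.9482, 3.2541]  P^+=[0.1827 0.0057; 0.0057 0.2084]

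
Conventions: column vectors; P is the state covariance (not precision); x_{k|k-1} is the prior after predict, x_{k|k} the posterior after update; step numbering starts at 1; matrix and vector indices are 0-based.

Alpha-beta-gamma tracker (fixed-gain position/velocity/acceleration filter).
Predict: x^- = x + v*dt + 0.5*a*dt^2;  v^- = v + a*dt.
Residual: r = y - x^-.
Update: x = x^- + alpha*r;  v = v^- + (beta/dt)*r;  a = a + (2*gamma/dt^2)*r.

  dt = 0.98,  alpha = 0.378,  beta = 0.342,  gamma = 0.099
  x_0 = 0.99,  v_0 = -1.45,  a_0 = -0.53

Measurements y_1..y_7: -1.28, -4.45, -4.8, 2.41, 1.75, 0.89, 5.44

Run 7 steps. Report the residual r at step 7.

resid = -5.1906

step 1: x_pred=-0.6855  r=-0.5945  x^+=-0.9102  v^+=-2.1769  a^+=-0.6526
step 2: x_pred=-3.3569  r=-1.0931  x^+=-3.7701  v^+=-3.1978  a^+=-0.8779
step 3: x_pred=-7.3256  r=2.5256  x^+=-6.3709  v^+=-3.1768  a^+=-0.3572
step 4: x_pred=-9.6557  r=12.0657  x^+=-5.0949  v^+=0.6838  a^+=2.1303
step 5: x_pred=-3.4018  r=5.1518  x^+=-1.4544  v^+=4.5693  a^+=3.1924
step 6: x_pred=4.5565  r=-3.6665  x^+=3.1706  v^+=6.4184  a^+=2.4365
step 7: x_pred=10.6306  r=-5.1906  x^+=8.6685  v^+=6.9947  a^+=1.3664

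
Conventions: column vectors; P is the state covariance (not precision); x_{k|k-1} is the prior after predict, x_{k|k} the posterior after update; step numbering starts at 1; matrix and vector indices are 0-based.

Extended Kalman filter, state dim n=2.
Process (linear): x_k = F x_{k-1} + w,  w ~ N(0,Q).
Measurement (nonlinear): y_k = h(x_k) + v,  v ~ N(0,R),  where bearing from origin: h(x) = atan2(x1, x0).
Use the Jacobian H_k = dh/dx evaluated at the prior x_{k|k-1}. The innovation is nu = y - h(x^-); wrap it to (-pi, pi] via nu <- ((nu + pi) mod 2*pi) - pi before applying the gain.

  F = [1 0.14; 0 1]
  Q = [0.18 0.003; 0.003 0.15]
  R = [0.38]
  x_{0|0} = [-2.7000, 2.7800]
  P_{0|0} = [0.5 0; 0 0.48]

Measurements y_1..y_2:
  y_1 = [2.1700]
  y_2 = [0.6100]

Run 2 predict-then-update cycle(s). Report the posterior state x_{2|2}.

step 1: x^-=[-2.3108, 2.7800]  P^-=[0.6894 0.0702; 0.0702 0.6300]  H_jac=[-0.2127 -0.1768]  S=[0.4362]  K=[-0.3647; -0.2896]  nu=[-0.0943]  x^+=[-2.2764, 2.8073]  P^+=[0.6314 0.0241; 0.0241 0.5934]
step 2: x^-=[-1.8834, 2.8073]  P^-=[0.8298 0.1102; 0.1102 0.7434]  H_jac=[-0.2456 -0.1648]  S=[0.4592]  K=[-0.4835; -0.3258]  nu=[-1.5517]  x^+=[-1.1332, 3.3128]  P^+=[0.7225 0.0379; 0.0379 0.6947]

x_post = [-1.1332, 3.3128]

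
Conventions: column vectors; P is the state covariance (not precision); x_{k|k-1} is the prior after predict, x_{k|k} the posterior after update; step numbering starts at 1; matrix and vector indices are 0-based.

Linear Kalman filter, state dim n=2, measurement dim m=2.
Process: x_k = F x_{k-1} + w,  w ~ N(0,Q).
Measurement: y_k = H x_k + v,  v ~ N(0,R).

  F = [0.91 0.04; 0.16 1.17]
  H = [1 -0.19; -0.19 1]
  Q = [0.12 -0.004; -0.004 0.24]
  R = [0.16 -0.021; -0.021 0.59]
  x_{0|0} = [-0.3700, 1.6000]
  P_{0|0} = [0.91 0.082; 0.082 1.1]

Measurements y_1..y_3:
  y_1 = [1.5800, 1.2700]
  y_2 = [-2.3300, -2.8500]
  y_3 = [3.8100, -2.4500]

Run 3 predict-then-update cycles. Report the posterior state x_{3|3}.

step 1: x^-=[-0.2727, 1.8128]  P^-=[0.8813 0.2678; 0.2678 1.7998]  S=[1.0045 -0.2529; -0.2529 2.3198]  K=[0.8612 0.1372; 0.1193 0.7669]  nu=[2.1971, -0.5946]  x^+=[1.5380, 1.6189]  P^+=[0.1524 0.0918; 0.0918 0.4674]
step 2: x^-=[1.4643, 2.1402]  P^-=[0.2536 0.1384; 0.1384 0.9181]  S=[0.3942 -0.1003; -0.1003 1.4647]  K=[0.6028 0.1028; 0.0645 0.6133]  nu=[-3.3877, -4.7119]  x^+=[-1.0625, -0.9681]  P^+=[0.1073 0.0684; 0.0684 0.3735]
step 3: x^-=[-1.0056, -1.3027]  P^-=[0.2144 0.1024; 0.1024 0.7796]  S=[0.3637 -0.1038; -0.1038 1.3385]  K=[0.5617 0.0896; 0.0371 0.5708]  nu=[4.5681, -1.3384]  x^+=[1.4404, -1.8972]  P^+=[0.0994 0.0600; 0.0600 0.3474]

x_post = [1.4404, -1.8972]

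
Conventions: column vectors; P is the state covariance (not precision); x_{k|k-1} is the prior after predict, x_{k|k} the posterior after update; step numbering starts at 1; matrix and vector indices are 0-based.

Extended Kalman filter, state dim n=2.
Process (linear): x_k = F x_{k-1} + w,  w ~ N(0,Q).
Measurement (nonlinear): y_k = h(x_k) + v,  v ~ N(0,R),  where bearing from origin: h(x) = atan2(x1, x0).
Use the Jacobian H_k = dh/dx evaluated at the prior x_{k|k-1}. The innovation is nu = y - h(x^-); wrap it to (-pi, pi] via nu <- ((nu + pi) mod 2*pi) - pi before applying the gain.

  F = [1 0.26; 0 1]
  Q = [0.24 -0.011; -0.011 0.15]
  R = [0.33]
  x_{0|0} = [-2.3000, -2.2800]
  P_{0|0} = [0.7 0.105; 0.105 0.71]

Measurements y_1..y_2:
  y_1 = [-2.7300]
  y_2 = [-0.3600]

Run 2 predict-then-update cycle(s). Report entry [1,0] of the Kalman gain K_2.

K[1,0] = -0.3563

step 1: x^-=[-2.8928, -2.2800]  P^-=[1.0426 0.2786; 0.2786 0.8600]  H_jac=[0.1681 -0.2132]  S=[0.3786]  K=[0.3059; -0.3607]  nu=[-0.2559]  x^+=[-2.9711, -2.1877]  P^+=[1.0072 0.3204; 0.3204 0.8107]
step 2: x^-=[-3.5399, -2.1877]  P^-=[1.4686 0.5202; 0.5202 0.9607]  H_jac=[0.1263 -0.2044]  S=[0.3667]  K=[0.2160; -0.3563]  nu=[2.2280]  x^+=[-3.0587, -2.9817]  P^+=[1.4515 0.5484; 0.5484 0.9142]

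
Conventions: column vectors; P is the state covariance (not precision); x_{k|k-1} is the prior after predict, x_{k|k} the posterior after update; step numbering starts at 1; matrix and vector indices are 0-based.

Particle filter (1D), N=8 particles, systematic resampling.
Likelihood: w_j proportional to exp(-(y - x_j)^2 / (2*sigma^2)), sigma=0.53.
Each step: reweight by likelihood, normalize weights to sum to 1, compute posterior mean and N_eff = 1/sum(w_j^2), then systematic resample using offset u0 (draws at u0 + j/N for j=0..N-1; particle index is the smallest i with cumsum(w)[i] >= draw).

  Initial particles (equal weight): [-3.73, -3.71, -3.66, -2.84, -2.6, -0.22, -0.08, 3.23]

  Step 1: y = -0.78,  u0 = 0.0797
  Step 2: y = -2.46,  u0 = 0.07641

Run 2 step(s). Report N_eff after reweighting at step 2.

step 1: w=[0.0000, 0.0000, 0.0000, 0.0005, 0.0028, 0.5760, 0.4207, 0.0000]  mean=-0.1691  Neff=1.9656  idx=[5, 5, 5, 5, 6, 6, 6, 6]
step 2: w=[0.1899, 0.1899, 0.1899, 0.1899, 0.0601, 0.0601, 0.0601, 0.0601]  mean=-0.1864  Neff=6.2998  idx=[0, 1, 1, 2, 3, 3, 5, 7]

N_eff = 6.2998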